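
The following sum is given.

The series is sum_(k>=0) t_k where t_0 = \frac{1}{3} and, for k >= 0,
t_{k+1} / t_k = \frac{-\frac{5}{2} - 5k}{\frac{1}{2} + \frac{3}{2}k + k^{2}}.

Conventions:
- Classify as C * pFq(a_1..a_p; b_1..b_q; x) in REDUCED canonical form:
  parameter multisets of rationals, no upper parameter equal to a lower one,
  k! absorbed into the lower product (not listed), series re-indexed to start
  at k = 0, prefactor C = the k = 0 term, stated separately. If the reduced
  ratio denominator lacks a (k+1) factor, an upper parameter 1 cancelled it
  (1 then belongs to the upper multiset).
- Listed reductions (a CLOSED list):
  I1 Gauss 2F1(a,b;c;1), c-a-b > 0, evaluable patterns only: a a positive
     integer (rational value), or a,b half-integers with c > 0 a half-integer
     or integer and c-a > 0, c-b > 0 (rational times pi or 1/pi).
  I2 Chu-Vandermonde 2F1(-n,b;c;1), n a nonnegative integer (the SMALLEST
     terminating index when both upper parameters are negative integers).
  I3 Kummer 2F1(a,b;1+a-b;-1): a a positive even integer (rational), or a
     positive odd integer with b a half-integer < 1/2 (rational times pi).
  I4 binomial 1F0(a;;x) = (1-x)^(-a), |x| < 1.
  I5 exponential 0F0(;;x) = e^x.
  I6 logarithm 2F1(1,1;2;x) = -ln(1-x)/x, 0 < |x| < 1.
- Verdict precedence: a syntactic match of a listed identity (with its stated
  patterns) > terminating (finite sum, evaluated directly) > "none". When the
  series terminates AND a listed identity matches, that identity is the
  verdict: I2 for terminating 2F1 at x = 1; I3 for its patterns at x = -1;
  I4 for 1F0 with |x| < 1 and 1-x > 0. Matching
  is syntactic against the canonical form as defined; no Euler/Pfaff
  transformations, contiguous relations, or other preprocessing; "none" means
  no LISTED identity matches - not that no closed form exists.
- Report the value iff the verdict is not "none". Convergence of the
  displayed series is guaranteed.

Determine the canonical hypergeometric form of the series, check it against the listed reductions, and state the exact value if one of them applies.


The series (x = -5) is 0F0: upper {-}, lower {-}, prefactor \frac{1}{3}. Verdict: exponential (I5) fires (the 0F0 exponential series at x = -5). Exact value: \frac{1}{3} \cdot e^{-5}.

The tell: t_0 = \frac{1}{3} here, and the ratio is unreduced: k + 1/2 divides both sides (C = 1/3, x = -5).
Adjacent-term ratio: r(k) = -5 * 1 / [(k+1)] - poly over poly, x = -5 from leading terms; C = \frac{1}{3} at k = 0.


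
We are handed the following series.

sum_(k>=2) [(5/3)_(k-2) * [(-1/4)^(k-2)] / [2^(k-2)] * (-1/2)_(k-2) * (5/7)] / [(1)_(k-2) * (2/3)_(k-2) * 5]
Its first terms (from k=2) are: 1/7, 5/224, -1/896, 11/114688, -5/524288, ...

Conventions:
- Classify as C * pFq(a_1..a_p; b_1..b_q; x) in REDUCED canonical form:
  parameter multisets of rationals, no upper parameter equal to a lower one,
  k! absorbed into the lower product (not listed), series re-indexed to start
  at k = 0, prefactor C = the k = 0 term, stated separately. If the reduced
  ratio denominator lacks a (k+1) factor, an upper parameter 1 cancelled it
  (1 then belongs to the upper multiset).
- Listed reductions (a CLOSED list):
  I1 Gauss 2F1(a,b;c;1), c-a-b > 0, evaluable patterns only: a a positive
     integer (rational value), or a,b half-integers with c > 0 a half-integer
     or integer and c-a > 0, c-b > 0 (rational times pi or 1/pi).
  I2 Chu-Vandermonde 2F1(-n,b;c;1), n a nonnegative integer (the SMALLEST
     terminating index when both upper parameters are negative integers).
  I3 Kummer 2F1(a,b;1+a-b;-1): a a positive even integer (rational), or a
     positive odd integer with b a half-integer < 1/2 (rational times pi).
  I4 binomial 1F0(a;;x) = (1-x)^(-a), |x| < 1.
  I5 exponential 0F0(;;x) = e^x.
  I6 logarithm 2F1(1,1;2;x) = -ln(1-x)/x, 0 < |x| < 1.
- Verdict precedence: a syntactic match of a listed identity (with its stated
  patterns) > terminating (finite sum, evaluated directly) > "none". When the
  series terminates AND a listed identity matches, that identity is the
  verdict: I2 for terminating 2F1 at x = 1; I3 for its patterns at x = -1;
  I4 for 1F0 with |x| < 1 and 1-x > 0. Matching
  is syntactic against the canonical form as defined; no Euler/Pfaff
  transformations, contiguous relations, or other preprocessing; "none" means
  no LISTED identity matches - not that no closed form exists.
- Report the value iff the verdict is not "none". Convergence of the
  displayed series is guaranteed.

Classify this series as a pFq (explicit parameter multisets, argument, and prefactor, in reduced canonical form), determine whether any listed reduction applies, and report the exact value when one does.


This is 1/7 * 2F1(-1/2, 5/3; 2/3; -1/8) in reduced canonical form. Verdict: none - this 2F1 at x = -1/8 matches no listed pattern, and upper {-1/2, 5/3} holds no stopper.

Structural cue: x = (-1/8) and the constant factors (C = 1/7, x = -1/8) combine into one prefactor.
Term ratio: r(k) = (-1/8) * (k-1/2) (k+5/3) / [(k+2/3) (k+1)] - poly over poly, x = (-1/8) from leading terms; C = 1/7 at k = 0.


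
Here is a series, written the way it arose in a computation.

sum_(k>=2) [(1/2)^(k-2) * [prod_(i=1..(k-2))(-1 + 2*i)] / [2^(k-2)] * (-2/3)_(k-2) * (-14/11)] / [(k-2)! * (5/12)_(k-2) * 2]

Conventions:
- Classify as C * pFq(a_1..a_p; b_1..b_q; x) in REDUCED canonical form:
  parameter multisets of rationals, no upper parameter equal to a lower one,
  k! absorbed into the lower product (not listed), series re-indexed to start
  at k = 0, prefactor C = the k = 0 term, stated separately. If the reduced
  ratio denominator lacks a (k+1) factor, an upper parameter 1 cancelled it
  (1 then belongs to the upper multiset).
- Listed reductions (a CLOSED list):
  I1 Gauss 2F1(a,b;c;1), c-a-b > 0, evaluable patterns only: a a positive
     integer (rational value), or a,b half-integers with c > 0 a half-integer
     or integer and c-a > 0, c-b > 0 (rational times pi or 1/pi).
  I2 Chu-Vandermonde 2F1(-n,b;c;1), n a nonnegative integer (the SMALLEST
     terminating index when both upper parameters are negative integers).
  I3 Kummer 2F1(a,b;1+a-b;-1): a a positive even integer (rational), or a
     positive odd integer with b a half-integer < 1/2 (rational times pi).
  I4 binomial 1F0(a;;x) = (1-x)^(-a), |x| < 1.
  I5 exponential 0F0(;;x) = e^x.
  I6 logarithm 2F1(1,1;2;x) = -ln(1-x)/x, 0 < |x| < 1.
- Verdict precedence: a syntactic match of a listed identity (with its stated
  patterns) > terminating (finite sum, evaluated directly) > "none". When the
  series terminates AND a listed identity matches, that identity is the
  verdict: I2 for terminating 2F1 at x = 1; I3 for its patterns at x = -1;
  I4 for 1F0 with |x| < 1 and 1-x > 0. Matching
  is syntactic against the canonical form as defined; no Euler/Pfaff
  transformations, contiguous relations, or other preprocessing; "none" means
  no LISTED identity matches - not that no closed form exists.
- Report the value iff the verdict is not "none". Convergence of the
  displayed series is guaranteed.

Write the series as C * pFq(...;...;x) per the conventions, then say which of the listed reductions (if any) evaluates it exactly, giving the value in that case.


The series (x = 1/2) is 2F1: upper {-2/3, 1/2}, lower {5/12}, prefactor -7/11. Verdict: none. A 2F1 with upper {-2/3, 1/2} fits none of I1-I6 at x = 1/2; the sum runs forever.

Key step: from the first term -7/11: the odd product 1*3*...*(2k-1) (C = -7/11, x = 1/2) is 2^k (1/2)_k.
Term ratio: r(k) = (1/2) * (k-2/3) (k+1/2) / [(k+5/12) (k+1)] - rational in k. x = (1/2); t_0 = -7/11; negate the roots.


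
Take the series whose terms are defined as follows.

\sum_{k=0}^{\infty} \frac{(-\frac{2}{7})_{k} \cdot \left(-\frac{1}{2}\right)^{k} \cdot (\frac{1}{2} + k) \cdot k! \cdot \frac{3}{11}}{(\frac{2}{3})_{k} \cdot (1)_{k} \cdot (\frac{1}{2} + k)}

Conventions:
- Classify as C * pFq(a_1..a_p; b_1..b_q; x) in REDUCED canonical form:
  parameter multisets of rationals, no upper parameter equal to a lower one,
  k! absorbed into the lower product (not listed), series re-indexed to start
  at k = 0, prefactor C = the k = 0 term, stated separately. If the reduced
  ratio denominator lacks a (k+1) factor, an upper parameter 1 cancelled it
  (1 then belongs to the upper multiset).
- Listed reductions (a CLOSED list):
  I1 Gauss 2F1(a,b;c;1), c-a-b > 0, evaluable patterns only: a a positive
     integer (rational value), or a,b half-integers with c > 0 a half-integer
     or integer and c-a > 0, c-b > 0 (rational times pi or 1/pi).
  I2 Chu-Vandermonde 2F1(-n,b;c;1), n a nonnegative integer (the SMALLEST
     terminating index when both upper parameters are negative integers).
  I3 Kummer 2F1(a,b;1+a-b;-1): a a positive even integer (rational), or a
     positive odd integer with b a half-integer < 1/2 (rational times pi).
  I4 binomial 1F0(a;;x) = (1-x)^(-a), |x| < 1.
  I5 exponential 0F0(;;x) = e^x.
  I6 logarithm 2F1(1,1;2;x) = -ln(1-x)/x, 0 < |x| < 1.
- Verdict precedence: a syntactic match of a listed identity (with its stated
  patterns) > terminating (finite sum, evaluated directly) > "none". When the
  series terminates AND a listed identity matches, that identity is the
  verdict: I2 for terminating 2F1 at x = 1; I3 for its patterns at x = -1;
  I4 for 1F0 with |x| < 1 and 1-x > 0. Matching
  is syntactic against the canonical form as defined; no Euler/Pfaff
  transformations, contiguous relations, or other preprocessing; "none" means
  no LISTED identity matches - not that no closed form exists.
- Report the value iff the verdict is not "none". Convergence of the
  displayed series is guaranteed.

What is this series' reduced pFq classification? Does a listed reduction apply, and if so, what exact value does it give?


Reduced: x = -\frac{1}{2}, 2F1, upper = {-\frac{2}{7}, 1}, lower = {\frac{2}{3}}, C = \frac{3}{11}. Verdict: none here - no I1-I6 shape fits x = -\frac{1}{2} with lower {\frac{2}{3}}.

Key observation: t_0 = \frac{3}{11} here, and (1)_k (C = 3/11, x = -1/2) is k! itself.
Term ratio: r(k) = -\frac{1}{2} * (k-\frac{2}{7}) (k+1) / [(k+\frac{2}{3}) (k+1)] ; factor over Q: parameters, x = -\frac{1}{2}, and C = \frac{3}{11}.


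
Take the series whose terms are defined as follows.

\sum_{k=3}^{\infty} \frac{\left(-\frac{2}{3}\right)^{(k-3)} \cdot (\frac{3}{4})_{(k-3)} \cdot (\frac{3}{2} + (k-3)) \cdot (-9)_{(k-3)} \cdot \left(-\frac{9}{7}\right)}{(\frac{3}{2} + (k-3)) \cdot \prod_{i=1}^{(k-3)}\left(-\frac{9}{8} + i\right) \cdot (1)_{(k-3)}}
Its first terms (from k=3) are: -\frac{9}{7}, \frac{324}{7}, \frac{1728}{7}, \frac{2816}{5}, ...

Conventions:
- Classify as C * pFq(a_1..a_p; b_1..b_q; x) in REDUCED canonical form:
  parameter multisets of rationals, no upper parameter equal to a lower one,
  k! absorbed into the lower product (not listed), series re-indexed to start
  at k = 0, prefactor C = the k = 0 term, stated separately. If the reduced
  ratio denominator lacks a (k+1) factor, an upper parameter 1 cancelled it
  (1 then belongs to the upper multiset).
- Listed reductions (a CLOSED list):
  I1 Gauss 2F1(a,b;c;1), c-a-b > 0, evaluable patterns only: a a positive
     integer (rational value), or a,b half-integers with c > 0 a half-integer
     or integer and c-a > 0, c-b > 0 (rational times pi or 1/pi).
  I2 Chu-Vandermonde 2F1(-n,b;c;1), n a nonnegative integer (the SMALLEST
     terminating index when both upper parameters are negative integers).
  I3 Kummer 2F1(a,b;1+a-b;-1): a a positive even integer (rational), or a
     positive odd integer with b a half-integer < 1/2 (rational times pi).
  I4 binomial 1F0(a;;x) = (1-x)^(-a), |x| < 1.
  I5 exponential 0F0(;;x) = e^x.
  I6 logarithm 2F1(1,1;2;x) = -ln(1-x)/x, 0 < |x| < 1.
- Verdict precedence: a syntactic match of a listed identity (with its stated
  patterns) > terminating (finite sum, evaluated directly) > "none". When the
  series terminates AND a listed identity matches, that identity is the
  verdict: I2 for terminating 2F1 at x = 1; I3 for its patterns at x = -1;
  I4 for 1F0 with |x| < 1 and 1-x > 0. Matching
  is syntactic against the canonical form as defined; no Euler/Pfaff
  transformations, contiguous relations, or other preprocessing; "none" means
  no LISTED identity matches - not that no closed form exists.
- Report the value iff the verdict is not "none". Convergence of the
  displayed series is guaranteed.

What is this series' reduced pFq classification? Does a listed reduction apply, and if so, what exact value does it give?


Reduced: x = -\frac{2}{3}, 2F1, upper = {-9, \frac{3}{4}}, lower = {-\frac{1}{8}}, C = -\frac{9}{7}. Verdict: terminating - upper parameter -9 makes this a finite sum (last index 9), evaluated exactly. Hence: \frac{5844502784369}{2223086229}.

First insight: t_0 being -\frac{9}{7}, the factor k + 3/2 cancels (top and bottom), leaving C = -9/7.
Ratio: r(k) = -\frac{2}{3} * (k-9) (k+\frac{3}{4}) / [(k-\frac{1}{8}) (k+1)] ; factor over Q: parameters, x = -\frac{2}{3}, and C = -\frac{9}{7}.


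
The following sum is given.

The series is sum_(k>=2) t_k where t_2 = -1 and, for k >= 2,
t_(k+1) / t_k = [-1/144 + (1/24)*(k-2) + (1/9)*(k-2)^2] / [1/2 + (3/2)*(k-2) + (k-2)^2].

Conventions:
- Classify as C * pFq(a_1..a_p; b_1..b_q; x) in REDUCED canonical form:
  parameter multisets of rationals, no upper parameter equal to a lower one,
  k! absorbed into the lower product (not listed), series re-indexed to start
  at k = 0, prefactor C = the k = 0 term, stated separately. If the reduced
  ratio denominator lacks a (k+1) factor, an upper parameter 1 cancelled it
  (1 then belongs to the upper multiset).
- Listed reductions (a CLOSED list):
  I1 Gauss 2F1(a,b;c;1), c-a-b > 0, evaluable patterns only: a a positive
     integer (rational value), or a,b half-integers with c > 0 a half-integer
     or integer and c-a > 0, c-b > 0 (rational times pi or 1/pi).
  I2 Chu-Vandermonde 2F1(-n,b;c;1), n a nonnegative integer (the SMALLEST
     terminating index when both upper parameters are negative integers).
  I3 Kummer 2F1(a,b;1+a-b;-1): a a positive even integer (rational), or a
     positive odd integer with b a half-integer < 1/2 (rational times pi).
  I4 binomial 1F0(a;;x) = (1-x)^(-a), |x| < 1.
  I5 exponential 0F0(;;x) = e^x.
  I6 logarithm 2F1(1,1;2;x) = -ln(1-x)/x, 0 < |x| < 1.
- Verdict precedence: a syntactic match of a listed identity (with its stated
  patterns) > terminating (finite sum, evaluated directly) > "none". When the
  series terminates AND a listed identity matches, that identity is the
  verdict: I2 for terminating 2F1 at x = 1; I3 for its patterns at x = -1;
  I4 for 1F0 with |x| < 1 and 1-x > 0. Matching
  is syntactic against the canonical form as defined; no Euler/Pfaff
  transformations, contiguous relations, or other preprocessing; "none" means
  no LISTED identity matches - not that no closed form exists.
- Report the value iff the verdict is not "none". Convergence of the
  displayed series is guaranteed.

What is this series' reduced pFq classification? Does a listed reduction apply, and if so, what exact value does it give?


x = 1/9 here; the reduced form reads 1F0, upper {-1/8}, lower {-}, C = -1. Verdict: the binomial series (I4) matches (the 1F0 binomial series: exponent 1/8, x = 1/9). Value: (-1) * (8/9)^(1/8).

Structural cue: with t_0 = -1, roots of the ratio polynomials (C = -1, x = 1/9) are the negated parameters.
Ratio: r(k) = (1/9) * (k-1/8) / [(k+1)] - rational; roots negated = parameters, x = (1/9), C = -1.


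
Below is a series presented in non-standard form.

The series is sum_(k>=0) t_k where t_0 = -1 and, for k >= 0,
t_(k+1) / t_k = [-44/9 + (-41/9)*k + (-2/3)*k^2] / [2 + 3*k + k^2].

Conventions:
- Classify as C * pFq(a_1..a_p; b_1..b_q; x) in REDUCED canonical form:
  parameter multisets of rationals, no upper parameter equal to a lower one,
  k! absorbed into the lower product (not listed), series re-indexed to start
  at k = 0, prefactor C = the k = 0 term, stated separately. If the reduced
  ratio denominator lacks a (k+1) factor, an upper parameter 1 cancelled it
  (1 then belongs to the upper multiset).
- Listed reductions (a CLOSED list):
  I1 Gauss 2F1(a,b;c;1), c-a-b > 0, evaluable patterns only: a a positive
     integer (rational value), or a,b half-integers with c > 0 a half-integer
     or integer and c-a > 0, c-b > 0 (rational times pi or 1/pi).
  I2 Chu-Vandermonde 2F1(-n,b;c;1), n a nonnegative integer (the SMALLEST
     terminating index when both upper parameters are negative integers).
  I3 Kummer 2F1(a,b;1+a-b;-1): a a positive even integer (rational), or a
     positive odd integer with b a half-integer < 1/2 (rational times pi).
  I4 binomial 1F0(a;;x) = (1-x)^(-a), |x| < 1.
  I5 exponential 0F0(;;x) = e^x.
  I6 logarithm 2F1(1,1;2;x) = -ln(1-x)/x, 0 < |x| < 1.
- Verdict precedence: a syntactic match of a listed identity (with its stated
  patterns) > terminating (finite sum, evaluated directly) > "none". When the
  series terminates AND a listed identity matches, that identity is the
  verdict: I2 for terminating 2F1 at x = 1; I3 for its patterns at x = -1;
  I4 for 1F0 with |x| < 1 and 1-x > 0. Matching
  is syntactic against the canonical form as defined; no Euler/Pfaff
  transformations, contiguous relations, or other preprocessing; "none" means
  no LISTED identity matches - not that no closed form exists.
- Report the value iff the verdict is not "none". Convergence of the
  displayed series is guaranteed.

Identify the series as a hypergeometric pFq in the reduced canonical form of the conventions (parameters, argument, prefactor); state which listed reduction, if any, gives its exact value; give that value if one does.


Reduced: x = -2/3, 2F1, upper = {4/3, 11/2}, lower = {2}, C = -1. Verdict: none. A 2F1 with upper {4/3, 11/2} fits none of I1-I6 at x = -2/3; the sum runs forever.

The tell: t_0 = -1 here, and roots of the ratio polynomials (prefactor -1) are the negated parameters.
Term ratio: r(k) = (-2/3) * (k+4/3) (k+11/2) / [(k+2) (k+1)] - rational in k. x = (-2/3); t_0 = -1; negate the roots.


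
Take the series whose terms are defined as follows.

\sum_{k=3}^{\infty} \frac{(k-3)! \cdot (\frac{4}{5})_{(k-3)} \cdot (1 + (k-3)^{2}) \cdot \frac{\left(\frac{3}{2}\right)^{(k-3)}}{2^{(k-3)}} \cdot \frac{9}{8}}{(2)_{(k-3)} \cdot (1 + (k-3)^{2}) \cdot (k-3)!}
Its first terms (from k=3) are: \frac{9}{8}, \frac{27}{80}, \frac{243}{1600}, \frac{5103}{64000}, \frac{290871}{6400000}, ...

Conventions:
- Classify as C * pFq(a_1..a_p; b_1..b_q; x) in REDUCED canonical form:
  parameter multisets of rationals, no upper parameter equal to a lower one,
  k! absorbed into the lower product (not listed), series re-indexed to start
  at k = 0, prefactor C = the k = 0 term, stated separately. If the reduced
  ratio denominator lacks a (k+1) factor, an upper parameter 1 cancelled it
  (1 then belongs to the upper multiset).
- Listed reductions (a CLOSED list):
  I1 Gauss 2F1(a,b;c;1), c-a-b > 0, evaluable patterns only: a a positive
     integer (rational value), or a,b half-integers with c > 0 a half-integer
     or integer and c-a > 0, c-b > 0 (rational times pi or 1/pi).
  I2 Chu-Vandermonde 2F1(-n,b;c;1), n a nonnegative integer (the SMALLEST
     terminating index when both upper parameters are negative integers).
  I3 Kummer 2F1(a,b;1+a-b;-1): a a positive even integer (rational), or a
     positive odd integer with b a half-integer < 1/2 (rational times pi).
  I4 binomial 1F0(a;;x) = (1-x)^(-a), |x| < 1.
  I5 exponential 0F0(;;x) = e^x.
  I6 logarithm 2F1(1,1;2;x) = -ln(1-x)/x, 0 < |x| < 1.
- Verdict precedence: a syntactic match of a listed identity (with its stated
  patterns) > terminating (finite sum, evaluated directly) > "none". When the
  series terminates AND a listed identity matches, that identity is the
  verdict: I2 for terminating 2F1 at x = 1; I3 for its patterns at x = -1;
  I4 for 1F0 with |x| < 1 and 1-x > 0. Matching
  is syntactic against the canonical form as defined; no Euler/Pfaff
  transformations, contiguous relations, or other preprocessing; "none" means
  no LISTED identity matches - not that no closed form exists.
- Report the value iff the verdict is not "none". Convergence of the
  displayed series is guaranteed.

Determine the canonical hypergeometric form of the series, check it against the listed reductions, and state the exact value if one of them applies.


This is \frac{9}{8} * 2F1(\frac{4}{5}, 1; 2; \frac{3}{4}) in reduced canonical form. Verdict: none here - no I1-I6 shape fits x = \frac{3}{4} with lower {2}.

First insight: t_0 = \frac{9}{8} here, and the two k-th powers (C = 9/8, x = 3/4) combine into one argument.
Step ratio: r(k) = \frac{3}{4} * (k+\frac{4}{5}) (k+1) / [(k+2) (k+1)] ; factor over Q: parameters, x = \frac{3}{4}, and C = \frac{9}{8}.


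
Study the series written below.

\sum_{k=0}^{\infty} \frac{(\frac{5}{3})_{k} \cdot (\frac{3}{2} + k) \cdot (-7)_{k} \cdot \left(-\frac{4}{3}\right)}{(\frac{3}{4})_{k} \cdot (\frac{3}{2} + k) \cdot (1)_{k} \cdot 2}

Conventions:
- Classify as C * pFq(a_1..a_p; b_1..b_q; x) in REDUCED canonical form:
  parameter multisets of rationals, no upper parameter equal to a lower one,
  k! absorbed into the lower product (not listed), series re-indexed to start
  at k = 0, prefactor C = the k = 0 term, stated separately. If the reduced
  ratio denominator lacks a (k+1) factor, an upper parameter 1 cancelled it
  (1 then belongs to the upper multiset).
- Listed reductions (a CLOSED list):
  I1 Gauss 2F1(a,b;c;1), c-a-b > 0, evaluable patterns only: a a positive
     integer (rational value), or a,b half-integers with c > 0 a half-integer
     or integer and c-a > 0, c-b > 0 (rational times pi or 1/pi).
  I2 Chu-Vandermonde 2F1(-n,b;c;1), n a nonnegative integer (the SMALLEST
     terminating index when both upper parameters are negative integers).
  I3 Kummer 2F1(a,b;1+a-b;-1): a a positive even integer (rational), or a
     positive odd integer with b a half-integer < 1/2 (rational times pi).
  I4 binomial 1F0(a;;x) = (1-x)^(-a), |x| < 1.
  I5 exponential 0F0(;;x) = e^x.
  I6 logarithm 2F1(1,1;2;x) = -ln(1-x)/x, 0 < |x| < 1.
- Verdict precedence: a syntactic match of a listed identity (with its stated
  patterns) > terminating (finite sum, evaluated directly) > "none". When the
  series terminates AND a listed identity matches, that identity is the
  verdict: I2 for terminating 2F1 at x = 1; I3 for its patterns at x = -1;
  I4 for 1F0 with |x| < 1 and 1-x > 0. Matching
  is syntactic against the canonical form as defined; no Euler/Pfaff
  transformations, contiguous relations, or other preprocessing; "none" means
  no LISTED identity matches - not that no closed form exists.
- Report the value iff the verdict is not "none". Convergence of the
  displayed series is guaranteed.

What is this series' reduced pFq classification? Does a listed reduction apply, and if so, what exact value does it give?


Classification (C = -\frac{2}{3}): 2F1 with upper {-7, \frac{5}{3}}, lower {\frac{3}{4}}, argument x = 1. Verdict: the Chu-Vandermonde identity I2 applies (terminating 2F1 at x = 1 with n = 7, b = 5/3, c = \frac{3}{4}). Its exact value is \frac{2053870}{696719151}.

Key observation: t_0 being -\frac{2}{3}, (1)_k (C = -2/3) is k! itself.
Adjacent-term ratio: r(k) = 1 * (k-7) (k+\frac{5}{3}) / [(k+\frac{3}{4}) (k+1)] ; factor over Q: parameters, x = 1, and C = -\frac{2}{3}.


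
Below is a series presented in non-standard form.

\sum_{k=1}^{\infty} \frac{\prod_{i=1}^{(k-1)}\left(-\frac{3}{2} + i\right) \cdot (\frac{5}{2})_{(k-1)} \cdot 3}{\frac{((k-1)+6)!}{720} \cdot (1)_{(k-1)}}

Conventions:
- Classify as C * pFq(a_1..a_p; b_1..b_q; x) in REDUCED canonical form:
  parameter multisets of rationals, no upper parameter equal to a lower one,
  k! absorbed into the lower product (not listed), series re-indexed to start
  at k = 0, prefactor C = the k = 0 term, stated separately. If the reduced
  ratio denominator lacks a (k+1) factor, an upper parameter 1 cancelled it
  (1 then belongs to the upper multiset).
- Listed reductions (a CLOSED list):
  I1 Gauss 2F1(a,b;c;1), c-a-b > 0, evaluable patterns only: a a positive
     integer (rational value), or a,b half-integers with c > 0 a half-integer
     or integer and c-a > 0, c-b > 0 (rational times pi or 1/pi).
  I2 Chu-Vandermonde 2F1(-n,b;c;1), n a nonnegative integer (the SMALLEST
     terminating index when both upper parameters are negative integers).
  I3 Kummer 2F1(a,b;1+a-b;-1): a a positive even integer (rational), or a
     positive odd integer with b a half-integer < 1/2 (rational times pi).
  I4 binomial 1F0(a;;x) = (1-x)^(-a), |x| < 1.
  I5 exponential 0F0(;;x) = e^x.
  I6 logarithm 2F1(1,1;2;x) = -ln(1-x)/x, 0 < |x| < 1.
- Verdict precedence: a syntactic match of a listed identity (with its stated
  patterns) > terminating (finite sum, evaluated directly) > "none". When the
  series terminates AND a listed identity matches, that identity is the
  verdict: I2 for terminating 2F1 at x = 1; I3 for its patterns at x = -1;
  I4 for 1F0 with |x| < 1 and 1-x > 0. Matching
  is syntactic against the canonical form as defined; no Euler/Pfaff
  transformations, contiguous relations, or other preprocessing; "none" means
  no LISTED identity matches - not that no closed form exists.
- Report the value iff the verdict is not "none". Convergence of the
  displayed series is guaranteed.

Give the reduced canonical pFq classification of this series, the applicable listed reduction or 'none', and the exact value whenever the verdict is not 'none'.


Canonical form: C = 3 times 2F1 with upper {-\frac{1}{2}, \frac{5}{2}}, lower {7}, x = 1. Verdict (x = 1): Gauss's theorem I1 (half-integer case) applies (x = 1; upper {-\frac{1}{2}, \frac{5}{2}} half-integers, c = 7 in the evaluable pattern). Hence: \frac{262144}{35035} / \pi.

Key step: t_0 being 3, the running product (C = 3, x = 1) telescopes to a rising factorial.
Consecutive-term ratio: r(k) = 1 * (k-\frac{1}{2}) (k+\frac{5}{2}) / [(k+7) (k+1)] - poly over poly, x = 1 from leading terms; C = 3 at k = 0.


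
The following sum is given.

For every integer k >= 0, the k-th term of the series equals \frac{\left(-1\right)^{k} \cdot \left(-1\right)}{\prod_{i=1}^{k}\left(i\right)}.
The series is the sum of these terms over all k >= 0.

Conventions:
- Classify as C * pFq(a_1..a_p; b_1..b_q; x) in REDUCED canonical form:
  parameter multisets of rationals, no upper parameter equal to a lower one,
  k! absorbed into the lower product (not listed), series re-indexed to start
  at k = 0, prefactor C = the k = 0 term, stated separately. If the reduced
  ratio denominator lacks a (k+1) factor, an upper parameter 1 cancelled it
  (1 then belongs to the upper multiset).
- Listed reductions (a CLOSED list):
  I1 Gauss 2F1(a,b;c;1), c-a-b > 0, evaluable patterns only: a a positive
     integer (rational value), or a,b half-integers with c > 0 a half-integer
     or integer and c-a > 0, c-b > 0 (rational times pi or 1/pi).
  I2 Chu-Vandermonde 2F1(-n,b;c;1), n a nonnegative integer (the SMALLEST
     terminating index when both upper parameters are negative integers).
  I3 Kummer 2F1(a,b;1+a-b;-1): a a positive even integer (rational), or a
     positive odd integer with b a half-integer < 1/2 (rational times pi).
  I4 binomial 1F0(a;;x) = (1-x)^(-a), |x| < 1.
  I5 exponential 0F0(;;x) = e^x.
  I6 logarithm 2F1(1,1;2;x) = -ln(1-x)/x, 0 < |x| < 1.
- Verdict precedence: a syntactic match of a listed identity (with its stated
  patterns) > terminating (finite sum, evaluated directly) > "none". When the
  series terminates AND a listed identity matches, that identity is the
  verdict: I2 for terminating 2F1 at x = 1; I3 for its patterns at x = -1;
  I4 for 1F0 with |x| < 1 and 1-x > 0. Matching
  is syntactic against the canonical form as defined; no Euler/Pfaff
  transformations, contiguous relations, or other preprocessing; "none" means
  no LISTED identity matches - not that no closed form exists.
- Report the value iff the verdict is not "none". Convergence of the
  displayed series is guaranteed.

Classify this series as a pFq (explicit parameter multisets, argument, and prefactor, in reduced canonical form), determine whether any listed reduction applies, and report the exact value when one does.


Prefactor -1, argument -1: 0F0 with upper {-} over lower {-}. Verdict: this is exponential (I5) (the 0F0 exponential series at x = -1). Hence: \left(-1\right) \cdot e^{-1}.

First insight: t_0 = -1 here, and the product of the first k integers (C = -1, x = -1) is k!.
Ratio: r(k) = -1 * 1 / [(k+1)] - rational in k, leading ratio -1; with t_0 = -1, classification follows.


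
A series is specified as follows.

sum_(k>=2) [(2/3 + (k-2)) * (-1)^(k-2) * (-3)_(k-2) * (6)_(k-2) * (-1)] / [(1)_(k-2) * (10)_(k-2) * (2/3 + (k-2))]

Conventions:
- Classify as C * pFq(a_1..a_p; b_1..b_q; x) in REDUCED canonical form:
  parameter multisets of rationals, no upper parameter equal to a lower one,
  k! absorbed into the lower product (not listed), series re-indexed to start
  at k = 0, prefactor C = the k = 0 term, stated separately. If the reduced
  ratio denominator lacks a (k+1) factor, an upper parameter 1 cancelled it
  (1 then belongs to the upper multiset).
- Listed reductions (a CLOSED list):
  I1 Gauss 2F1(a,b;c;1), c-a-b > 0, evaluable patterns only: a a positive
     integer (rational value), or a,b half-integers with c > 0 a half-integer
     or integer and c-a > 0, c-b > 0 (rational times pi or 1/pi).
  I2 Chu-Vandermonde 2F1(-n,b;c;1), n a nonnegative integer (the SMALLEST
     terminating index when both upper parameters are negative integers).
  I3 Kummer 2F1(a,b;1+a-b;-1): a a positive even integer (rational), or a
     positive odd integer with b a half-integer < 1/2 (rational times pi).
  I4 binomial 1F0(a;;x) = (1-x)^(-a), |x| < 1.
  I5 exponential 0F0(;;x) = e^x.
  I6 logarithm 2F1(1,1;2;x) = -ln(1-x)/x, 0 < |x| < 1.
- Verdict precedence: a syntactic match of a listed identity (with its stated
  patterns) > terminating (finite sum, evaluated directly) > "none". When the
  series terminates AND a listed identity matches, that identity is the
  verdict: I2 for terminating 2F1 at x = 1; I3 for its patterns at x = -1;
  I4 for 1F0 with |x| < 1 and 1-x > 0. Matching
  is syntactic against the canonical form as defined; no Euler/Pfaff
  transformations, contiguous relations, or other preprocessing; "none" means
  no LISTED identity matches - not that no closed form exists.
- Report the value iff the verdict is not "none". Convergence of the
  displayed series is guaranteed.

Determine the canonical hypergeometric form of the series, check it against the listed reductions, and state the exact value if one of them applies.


At argument -1: a 2F1 with upper {-3, 6}, lower {10}, scaled by C = -1. Verdict (x = -1): the Kummer evaluation I3 applies (x = -1; c = 10 equals 1+a-b for upper {-3, 6}: listed pattern). Hence: -21/5.

Structural cue: with t_0 = -1, k + 2/3 divides numerator and denominator alike; prefactor -1 after cancelling.
Adjacent-term ratio: r(k) = (-1) * (k-3) (k+6) / [(k+10) (k+1)] ; factor over Q: parameters, x = (-1), and C = -1.


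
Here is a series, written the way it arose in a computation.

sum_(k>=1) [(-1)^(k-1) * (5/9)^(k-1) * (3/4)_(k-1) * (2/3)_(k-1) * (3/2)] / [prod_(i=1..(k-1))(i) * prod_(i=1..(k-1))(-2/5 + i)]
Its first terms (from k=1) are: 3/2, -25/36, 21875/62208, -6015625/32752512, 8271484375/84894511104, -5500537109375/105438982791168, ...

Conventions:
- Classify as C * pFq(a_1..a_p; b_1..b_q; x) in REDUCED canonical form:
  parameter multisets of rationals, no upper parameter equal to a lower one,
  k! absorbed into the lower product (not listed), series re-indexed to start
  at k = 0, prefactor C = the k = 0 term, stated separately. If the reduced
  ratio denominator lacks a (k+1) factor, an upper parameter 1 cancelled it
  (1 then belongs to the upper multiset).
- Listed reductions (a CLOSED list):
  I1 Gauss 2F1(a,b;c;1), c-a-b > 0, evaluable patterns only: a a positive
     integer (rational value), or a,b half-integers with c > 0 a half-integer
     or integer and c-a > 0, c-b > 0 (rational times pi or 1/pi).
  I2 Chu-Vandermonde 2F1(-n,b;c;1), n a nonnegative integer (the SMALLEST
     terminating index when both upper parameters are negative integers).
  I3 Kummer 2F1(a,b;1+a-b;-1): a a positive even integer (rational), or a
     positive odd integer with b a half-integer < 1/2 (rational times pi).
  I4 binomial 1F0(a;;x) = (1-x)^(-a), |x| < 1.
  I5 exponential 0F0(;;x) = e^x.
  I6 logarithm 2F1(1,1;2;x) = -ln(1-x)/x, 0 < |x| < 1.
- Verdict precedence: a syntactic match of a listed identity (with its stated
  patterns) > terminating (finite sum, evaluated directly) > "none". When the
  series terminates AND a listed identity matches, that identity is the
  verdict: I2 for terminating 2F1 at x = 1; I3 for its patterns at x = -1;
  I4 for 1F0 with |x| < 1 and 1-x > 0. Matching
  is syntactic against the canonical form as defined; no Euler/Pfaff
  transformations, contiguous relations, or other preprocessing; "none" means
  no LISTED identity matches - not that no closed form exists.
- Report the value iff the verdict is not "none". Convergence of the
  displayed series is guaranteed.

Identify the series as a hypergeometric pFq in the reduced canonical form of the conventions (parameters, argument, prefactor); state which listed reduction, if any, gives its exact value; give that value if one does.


This is 3/2 * 2F1(2/3, 3/4; 3/5; -5/9) in reduced canonical form. Verdict: none. A 2F1 with upper {2/3, 3/4} fits none of I1-I6 at x = -5/9; the sum runs forever.

Key observation: with t_0 = 3/2, the lower running product (C = 3/2) is a rising factorial.
Term ratio: r(k) = (-5/9) * (k+2/3) (k+3/4) / [(k+3/5) (k+1)] - rational in k. x = (-5/9); t_0 = 3/2; negate the roots.


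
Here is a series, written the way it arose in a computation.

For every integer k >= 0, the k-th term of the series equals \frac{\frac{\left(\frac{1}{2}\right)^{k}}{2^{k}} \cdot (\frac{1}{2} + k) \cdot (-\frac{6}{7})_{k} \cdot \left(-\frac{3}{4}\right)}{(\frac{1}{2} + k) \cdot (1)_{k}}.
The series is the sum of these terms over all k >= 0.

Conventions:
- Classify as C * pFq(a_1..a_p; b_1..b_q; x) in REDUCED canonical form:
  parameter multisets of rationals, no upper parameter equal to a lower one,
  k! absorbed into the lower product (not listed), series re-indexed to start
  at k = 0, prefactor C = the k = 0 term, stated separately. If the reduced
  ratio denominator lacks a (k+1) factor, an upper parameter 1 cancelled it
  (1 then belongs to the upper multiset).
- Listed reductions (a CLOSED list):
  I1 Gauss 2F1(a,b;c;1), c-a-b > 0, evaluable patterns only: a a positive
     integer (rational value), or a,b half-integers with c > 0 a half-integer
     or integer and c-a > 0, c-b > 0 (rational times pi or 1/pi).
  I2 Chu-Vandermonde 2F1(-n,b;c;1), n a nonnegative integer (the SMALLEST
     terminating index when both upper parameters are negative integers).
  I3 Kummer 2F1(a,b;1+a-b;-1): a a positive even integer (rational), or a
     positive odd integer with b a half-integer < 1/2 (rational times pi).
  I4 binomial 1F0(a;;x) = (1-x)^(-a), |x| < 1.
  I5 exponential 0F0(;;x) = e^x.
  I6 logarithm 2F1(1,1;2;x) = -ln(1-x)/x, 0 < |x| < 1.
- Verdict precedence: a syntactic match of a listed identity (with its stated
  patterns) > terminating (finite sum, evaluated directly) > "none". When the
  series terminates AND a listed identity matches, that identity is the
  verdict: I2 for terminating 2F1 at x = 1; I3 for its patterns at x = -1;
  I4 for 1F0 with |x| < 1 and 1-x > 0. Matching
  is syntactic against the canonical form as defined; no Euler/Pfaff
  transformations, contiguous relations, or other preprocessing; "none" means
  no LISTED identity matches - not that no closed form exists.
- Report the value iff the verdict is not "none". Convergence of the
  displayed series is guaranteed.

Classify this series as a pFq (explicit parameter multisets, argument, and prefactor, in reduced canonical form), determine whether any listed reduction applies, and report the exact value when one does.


Key step: t_0 being -\frac{3}{4}, (1)_k (C = -3/4) is k! itself.
Ratio: r(k) = \frac{1}{4} * (k-\frac{6}{7}) / [(k+1)] - rational; roots negated = parameters, x = \frac{1}{4}, C = -\frac{3}{4}.

With C = -\frac{3}{4}: the canonical form is 1F0(-\frac{6}{7}; -; \frac{1}{4}). Verdict: the I4 binomial reduction applies (the 1F0 binomial series: exponent 6/7, x = \frac{1}{4}). Sum: \left(-\frac{3}{4}\right) \cdot \left(\frac{3}{4}\right)^{\frac{6}{7}}.


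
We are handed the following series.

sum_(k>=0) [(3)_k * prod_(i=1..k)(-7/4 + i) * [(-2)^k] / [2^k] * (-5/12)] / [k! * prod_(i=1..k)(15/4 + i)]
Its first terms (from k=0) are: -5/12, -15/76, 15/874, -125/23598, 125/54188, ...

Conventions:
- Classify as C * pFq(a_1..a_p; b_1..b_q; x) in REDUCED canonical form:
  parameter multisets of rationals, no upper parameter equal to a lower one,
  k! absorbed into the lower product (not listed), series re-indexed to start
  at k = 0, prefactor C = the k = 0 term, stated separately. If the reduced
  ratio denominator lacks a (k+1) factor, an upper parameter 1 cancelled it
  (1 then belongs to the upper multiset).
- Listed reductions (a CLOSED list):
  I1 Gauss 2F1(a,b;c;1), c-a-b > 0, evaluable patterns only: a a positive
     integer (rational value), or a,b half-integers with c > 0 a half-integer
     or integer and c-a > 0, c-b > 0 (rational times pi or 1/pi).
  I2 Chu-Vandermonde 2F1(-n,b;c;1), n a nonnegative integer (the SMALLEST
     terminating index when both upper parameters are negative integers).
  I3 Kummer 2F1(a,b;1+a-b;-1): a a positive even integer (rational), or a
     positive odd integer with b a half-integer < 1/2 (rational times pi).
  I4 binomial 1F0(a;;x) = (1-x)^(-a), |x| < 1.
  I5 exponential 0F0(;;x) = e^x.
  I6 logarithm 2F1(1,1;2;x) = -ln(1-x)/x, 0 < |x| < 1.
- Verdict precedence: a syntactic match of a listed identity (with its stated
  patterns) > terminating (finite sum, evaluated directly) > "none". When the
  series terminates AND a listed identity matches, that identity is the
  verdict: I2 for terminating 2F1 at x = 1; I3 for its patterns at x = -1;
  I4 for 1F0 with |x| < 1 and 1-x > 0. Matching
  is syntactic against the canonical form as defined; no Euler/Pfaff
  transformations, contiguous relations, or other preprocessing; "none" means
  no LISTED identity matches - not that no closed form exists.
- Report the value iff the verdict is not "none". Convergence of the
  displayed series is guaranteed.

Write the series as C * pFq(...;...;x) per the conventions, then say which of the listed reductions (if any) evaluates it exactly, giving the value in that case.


x = -1 here; the reduced form reads 2F1, upper {-3/4, 3}, lower {19/4}, C = -5/12. Verdict: none. A 2F1 with upper {-3/4, 3} fits none of I1-I6 at x = -1; the sum runs forever.

Key step: from the first term -5/12: the two k-th powers (C = -5/12) combine into one argument.
Term ratio: r(k) = (-1) * (k-3/4) (k+3) / [(k+19/4) (k+1)] - rational in k, leading ratio (-1); with t_0 = -5/12, classification follows.


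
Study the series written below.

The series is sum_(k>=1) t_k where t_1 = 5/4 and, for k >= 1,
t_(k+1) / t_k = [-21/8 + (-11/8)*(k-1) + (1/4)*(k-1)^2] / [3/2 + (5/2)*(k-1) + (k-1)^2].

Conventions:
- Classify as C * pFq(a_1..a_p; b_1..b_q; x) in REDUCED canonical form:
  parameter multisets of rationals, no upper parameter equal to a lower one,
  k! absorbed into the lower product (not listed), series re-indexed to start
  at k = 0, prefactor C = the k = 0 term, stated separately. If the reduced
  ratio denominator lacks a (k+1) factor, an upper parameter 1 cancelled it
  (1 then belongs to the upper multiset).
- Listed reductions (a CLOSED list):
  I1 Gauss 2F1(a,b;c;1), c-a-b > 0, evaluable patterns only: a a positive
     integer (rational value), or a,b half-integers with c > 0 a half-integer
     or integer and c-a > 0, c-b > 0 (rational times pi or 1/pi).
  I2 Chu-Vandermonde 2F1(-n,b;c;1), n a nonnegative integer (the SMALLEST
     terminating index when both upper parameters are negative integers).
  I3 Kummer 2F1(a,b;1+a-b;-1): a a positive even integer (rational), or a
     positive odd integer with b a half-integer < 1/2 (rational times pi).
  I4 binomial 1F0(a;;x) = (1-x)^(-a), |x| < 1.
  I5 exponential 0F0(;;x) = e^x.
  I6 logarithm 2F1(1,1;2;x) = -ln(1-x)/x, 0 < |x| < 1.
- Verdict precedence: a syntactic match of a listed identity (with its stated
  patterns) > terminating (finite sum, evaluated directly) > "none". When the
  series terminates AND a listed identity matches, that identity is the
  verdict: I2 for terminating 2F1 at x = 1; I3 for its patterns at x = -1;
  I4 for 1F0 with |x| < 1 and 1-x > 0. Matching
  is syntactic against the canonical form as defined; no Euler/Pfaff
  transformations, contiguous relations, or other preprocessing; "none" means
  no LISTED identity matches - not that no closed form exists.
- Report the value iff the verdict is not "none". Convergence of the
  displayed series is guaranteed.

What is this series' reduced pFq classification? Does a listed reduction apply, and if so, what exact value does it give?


x = 1/4 here; the reduced form reads 1F0, upper {-7}, lower {-}, C = 5/4. Verdict: this is binomial (I4) (the 1F0 binomial series: exponent 7, x = 1/4). Hence: 10935/65536.

First insight: with t_0 = 5/4, the ratio is unreduced: k + 3/2 divides both sides (C = 5/4, x = 1/4).
Ratio: r(k) = (1/4) * (k-7) / [(k+1)] - rational in k. x = (1/4); t_0 = 5/4; negate the roots.
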